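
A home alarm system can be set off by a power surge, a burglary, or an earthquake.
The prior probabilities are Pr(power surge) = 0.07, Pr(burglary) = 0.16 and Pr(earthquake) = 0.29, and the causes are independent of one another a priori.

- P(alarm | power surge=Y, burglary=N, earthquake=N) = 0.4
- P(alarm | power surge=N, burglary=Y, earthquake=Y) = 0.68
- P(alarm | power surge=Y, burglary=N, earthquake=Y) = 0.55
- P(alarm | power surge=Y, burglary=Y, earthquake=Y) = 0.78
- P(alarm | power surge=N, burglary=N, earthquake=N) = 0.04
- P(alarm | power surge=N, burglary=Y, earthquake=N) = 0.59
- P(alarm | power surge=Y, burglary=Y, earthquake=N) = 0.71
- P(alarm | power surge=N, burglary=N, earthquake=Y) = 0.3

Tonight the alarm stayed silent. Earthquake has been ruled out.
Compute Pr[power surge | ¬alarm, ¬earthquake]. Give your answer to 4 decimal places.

Numerator (weight on configurations with power surge): 0.035280 + 0.003248 = 0.038528
Normalizer over all consistent configurations: 0.96×0.93×0.84 + 0.41×0.93×0.16 + 0.6×0.07×0.84 + 0.29×0.07×0.16 = 0.849488
P(power surge | ¬alarm, ¬earthquake) = 0.038528/0.849488 ≈ 0.0454

Pr[power surge | ¬alarm, ¬earthquake] ≈ 0.0454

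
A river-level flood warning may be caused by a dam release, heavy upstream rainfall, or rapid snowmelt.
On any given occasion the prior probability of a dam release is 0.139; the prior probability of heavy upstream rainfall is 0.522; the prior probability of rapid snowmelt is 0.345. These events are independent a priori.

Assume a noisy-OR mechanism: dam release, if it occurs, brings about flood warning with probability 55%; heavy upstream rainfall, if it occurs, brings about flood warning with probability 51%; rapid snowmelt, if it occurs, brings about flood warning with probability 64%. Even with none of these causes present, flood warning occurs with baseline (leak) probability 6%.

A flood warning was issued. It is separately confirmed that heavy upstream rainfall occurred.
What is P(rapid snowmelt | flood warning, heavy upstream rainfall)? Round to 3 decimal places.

P(rapid snowmelt | flood warning, heavy upstream rainfall) ≈ 0.437

Under noisy-OR, P(flood warning | causes) = 1 − (1−0.06)·∏(1−qᵢ) over the active causes.
P(flood warning | heavy upstream rainfall) = 0.5394*0.861*0.655 + 0.834184*0.861*0.345 + 0.79273*0.139*0.655 + 0.925383*0.139*0.345 = 0.304197 + 0.247790 + 0.072174 + 0.044377 = 0.668538
The rapid snowmelt-present share is 0.247790 + 0.044377 = 0.292167.
P(rapid snowmelt | flood warning, heavy upstream rainfall) = 0.292167 / 0.668538 ≈ 0.437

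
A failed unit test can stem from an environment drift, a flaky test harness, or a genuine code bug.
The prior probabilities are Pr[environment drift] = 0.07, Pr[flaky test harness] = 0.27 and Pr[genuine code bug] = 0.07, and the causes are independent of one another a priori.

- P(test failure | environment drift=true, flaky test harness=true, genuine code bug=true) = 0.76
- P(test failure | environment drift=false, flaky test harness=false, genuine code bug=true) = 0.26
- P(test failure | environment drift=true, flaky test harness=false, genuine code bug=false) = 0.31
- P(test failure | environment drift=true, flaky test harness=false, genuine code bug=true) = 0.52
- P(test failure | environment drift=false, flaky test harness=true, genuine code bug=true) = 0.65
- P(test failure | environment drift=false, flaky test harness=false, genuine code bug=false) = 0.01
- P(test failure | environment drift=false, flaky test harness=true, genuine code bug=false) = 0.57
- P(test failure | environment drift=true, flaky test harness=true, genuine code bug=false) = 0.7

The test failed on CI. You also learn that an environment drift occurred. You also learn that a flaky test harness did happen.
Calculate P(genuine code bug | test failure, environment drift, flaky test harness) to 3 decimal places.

Numerator (weight on configurations with genuine code bug): 0.76·0.07 = 0.053200
The normalizing constant is 0.7·0.93 + 0.76·0.07 = 0.704200
P(genuine code bug | test failure, environment drift, flaky test harness) = 0.053200/0.704200 ≈ 0.076

P(genuine code bug | test failure, environment drift, flaky test harness) ≈ 0.076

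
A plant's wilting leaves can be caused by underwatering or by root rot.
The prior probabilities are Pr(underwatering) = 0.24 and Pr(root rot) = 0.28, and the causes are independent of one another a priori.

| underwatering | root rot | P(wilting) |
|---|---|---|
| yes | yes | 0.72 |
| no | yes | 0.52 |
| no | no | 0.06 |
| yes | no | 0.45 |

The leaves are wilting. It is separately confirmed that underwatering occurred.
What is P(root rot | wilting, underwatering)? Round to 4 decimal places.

P(root rot | wilting, underwatering) ≈ 0.3836

Sum P(wilting|·) weighted by the priors over both values of root rot:
  P(wilting | underwatering) = 0.45×0.72 + 0.72×0.28
        = 0.324000 + 0.201600 = 0.525600
The terms with root rot present sum to 0.201600, so
  P(root rot | wilting, underwatering) = 0.201600 / 0.525600 ≈ 0.3836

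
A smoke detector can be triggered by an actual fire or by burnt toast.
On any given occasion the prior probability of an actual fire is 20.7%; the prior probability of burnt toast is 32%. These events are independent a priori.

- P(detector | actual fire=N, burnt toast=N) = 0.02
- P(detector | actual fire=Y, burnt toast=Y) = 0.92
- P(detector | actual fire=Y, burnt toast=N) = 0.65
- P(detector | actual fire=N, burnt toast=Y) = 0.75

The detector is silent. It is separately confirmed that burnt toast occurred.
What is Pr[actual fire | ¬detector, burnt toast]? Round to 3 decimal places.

Pr[actual fire | ¬detector, burnt toast] ≈ 0.077

Enumerate both values of actual fire and weight by the priors:
  P(¬detector | burnt toast) = 0.25·0.793 + 0.08·0.207
        = 0.198250 + 0.016560 = 0.214810
Configurations with actual fire contribute 0.016560, so
  P(actual fire | ¬detector, burnt toast) = 0.016560 / 0.214810 ≈ 0.077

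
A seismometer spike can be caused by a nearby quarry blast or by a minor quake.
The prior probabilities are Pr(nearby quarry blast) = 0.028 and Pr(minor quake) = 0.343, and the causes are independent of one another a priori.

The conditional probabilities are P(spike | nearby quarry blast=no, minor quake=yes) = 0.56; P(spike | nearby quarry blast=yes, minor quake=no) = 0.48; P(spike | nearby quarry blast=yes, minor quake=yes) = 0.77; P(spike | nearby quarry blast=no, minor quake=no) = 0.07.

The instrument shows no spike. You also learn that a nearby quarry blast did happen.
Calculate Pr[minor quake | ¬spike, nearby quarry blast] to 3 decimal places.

Numerator (weight on configurations with minor quake): 0.23·0.343 = 0.078890
The normalizing constant is 0.52·0.657 + 0.23·0.343 = 0.420530
P(minor quake | ¬spike, nearby quarry blast) = 0.078890/0.420530 ≈ 0.188

Pr[minor quake | ¬spike, nearby quarry blast] ≈ 0.188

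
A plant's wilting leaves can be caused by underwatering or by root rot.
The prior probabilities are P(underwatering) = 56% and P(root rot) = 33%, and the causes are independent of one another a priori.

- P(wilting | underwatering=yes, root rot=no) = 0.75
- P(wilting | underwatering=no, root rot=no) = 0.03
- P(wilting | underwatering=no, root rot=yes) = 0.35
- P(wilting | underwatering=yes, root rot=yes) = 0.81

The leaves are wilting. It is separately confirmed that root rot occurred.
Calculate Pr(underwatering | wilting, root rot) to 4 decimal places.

Pr(underwatering | wilting, root rot) ≈ 0.7465

By total probability over both values of underwatering:
  P(wilting | root rot) = 0.35×0.44 + 0.81×0.56
        = 0.154000 + 0.453600 = 0.607600
The terms with underwatering present sum to 0.453600, so
  P(underwatering | wilting, root rot) = 0.453600 / 0.607600 ≈ 0.7465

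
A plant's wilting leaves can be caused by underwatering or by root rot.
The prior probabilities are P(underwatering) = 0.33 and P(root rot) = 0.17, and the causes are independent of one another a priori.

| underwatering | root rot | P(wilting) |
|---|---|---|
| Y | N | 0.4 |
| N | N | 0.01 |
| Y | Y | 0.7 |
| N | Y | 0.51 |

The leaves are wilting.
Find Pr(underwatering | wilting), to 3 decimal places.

P(wilting) = 0.01*0.67*0.83 + 0.51*0.67*0.17 + 0.4*0.33*0.83 + 0.7*0.33*0.17 = 0.005561 + 0.058089 + 0.109560 + 0.039270 = 0.212480
Of this, 0.148830 comes from 0.109560 + 0.039270 (the underwatering=true cases).
So P(underwatering | wilting) = 0.148830/0.212480 ≈ 0.700.

Pr(underwatering | wilting) ≈ 0.700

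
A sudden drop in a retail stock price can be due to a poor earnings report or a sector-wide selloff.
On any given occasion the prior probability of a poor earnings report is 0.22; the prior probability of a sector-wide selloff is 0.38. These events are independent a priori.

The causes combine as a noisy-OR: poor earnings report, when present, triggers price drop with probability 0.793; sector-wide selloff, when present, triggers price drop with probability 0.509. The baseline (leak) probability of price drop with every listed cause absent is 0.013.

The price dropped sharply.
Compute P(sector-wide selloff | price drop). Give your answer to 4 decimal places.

Under noisy-OR, P(price drop | causes) = 1 − (1−0.013)·∏(1−qᵢ) over the active causes.
Sum P(price drop|·) weighted by the priors over the 4 (poor earnings report, sector-wide selloff) configurations:
  P(price drop) = 0.013*0.78*0.62 + 0.515383*0.78*0.38 + 0.795691*0.22*0.62 + 0.899684*0.22*0.38
        = 0.006287 + 0.152760 + 0.108532 + 0.075214 = 0.342793
Keeping only the sector-wide selloff-present terms gives 0.227974, so
  P(sector-wide selloff | price drop) = 0.227974 / 0.342793 ≈ 0.6650

P(sector-wide selloff | price drop) ≈ 0.6650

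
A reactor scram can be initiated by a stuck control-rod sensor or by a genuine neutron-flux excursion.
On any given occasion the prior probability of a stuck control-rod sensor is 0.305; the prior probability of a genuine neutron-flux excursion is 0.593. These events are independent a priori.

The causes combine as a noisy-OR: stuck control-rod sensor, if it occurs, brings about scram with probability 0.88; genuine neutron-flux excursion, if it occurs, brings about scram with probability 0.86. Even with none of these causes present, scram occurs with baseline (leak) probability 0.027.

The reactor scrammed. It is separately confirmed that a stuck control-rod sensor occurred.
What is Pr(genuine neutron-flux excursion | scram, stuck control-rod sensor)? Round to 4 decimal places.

Under noisy-OR, P(scram | causes) = 1 − (1−0.027)·∏(1−qᵢ) over the active causes.
Sum P(scram|·) weighted by the priors over both values of genuine neutron-flux excursion:
  P(scram | stuck control-rod sensor) = 0.88324×0.407 + 0.983654×0.593
        = 0.359479 + 0.583307 = 0.942786
The terms with genuine neutron-flux excursion present sum to 0.583307, so
  P(genuine neutron-flux excursion | scram, stuck control-rod sensor) = 0.583307 / 0.942786 ≈ 0.6187

Pr(genuine neutron-flux excursion | scram, stuck control-rod sensor) ≈ 0.6187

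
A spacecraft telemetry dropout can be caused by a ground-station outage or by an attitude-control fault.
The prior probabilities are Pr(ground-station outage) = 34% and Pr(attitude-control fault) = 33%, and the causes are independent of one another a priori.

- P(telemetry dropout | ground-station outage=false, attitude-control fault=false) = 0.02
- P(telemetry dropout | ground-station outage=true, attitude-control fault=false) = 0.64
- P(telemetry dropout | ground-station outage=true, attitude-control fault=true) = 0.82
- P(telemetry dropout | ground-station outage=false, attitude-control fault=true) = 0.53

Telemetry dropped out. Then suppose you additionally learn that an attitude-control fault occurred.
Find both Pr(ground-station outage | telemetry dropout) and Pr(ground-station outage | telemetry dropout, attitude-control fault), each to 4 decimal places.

Numerator (weight on configurations with ground-station outage): 0.145792 + 0.092004 = 0.237796
Denominator P(telemetry dropout): 0.02*0.66*0.67 + 0.53*0.66*0.33 + 0.64*0.34*0.67 + 0.82*0.34*0.33 = 0.362074
Posterior = 0.237796 / 0.362074 ≈ 0.6568

Now also conditioning on attitude-control fault=true:
P(telemetry dropout | attitude-control fault) = 0.53×0.66 + 0.82×0.34 = 0.349800 + 0.278800 = 0.628600
The ground-station outage-present share is 0.82×0.34 = 0.278800.
Hence the posterior is 0.278800/0.628600 ≈ 0.4435.

Pr(ground-station outage | telemetry dropout) ≈ 0.6568; Pr(ground-station outage | telemetry dropout, attitude-control fault) ≈ 0.4435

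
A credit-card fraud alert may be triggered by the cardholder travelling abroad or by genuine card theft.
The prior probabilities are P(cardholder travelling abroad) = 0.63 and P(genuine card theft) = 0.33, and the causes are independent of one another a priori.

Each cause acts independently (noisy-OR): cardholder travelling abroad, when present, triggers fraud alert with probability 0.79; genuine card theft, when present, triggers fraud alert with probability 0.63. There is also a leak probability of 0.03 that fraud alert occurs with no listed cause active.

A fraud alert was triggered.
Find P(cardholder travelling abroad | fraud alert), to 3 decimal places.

P(cardholder travelling abroad | fraud alert) ≈ 0.860

Under noisy-OR, P(fraud alert | causes) = 1 − (1−0.03)·∏(1−qᵢ) over the active causes.
Sum P(fraud alert|·) weighted by the priors over the 4 (cardholder travelling abroad, genuine card theft) configurations:
  P(fraud alert) = 0.03·0.37·0.67 + 0.6411·0.37·0.33 + 0.7963·0.63·0.67 + 0.924631·0.63·0.33
        = 0.007437 + 0.078278 + 0.336118 + 0.192231 = 0.614064
Configurations with cardholder travelling abroad contribute 0.528349, so
  P(cardholder travelling abroad | fraud alert) = 0.528349 / 0.614064 ≈ 0.860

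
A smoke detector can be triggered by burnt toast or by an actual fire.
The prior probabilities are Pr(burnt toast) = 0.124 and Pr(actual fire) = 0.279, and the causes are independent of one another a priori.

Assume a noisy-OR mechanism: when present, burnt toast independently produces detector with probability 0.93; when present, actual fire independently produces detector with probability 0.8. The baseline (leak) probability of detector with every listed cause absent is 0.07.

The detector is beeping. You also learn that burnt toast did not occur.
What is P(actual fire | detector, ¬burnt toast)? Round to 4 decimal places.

P(actual fire | detector, ¬burnt toast) ≈ 0.8182

Under noisy-OR, P(detector | causes) = 1 − (1−0.07)·∏(1−qᵢ) over the active causes.
By total probability over both values of actual fire:
  P(detector | ¬burnt toast) = 0.07*0.721 + 0.814*0.279
        = 0.050470 + 0.227106 = 0.277576
Configurations with actual fire contribute 0.227106, so
  P(actual fire | detector, ¬burnt toast) = 0.227106 / 0.277576 ≈ 0.8182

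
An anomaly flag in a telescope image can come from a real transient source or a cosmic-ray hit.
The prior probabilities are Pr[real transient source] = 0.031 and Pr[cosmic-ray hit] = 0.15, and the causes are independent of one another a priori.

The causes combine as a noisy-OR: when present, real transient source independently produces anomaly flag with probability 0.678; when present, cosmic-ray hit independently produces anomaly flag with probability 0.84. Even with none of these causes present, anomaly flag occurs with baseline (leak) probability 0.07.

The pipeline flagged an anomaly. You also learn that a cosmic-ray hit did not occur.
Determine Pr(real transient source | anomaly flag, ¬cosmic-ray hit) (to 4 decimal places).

Under noisy-OR, P(anomaly flag | causes) = 1 − (1−0.07)·∏(1−qᵢ) over the active causes.
Weight on real transient source=true, given the evidence: 0.70054·0.031 = 0.021717
Normalizer over all consistent configurations: 0.07·0.969 + 0.70054·0.031 = 0.089547
Posterior = 0.021717 / 0.089547 ≈ 0.2425

Pr(real transient source | anomaly flag, ¬cosmic-ray hit) ≈ 0.2425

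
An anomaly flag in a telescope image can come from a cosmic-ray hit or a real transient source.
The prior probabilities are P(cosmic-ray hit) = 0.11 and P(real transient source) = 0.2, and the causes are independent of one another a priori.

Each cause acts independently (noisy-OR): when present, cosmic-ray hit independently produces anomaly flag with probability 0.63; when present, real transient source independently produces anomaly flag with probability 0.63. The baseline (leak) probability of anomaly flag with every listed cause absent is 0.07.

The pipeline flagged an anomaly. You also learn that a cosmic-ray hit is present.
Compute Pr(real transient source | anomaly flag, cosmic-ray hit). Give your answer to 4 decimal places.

Under noisy-OR, P(anomaly flag | causes) = 1 − (1−0.07)·∏(1−qᵢ) over the active causes.
P(anomaly flag | cosmic-ray hit) = 0.6559×0.8 + 0.872683×0.2 = 0.524720 + 0.174537 = 0.699257
Of this, 0.174537 comes from 0.872683×0.2 (the real transient source=true cases).
P(real transient source | anomaly flag, cosmic-ray hit) = 0.174537 / 0.699257 ≈ 0.2496

Pr(real transient source | anomaly flag, cosmic-ray hit) ≈ 0.2496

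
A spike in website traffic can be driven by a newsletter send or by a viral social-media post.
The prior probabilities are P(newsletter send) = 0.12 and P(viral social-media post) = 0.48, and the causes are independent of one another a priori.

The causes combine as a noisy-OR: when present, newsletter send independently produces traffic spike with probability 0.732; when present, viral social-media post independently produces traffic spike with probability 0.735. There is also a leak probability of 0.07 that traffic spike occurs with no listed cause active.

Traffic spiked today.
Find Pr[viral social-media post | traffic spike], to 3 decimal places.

Pr[viral social-media post | traffic spike] ≈ 0.825

Under noisy-OR, P(traffic spike | causes) = 1 − (1−0.07)·∏(1−qᵢ) over the active causes.
P(traffic spike) = 0.07·0.88·0.52 + 0.75355·0.88·0.48 + 0.75076·0.12·0.52 + 0.933951·0.12·0.48 = 0.032032 + 0.318300 + 0.046847 + 0.053796 = 0.450975
Restricting to configurations with viral social-media post present: 0.318300 + 0.053796 = 0.372096.
Hence the posterior is 0.372096/0.450975 ≈ 0.825.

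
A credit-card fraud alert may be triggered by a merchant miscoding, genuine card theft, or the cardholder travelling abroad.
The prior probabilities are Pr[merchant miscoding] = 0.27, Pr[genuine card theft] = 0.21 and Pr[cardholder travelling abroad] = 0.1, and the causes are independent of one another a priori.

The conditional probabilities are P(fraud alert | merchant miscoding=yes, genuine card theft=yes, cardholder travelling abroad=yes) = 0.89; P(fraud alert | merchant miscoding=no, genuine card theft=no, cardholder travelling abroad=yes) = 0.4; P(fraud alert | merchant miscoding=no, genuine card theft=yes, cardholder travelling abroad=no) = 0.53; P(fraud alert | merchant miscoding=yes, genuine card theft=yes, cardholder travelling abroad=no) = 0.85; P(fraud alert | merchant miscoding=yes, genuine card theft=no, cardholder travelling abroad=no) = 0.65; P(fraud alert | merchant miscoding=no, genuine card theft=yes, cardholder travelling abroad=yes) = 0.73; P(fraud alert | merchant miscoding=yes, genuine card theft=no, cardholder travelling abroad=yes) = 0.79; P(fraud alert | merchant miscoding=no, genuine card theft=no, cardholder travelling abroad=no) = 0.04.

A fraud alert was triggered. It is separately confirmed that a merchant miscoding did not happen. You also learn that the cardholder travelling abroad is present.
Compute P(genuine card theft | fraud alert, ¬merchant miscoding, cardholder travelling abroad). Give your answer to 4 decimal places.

P(genuine card theft | fraud alert, ¬merchant miscoding, cardholder travelling abroad) ≈ 0.3267

For the numerator, keep only genuine card theft=true terms: 0.73*0.21 = 0.153300
The normalizing constant is 0.4*0.79 + 0.73*0.21 = 0.469300
P(genuine card theft | fraud alert, ¬merchant miscoding, cardholder travelling abroad) = 0.153300/0.469300 ≈ 0.3267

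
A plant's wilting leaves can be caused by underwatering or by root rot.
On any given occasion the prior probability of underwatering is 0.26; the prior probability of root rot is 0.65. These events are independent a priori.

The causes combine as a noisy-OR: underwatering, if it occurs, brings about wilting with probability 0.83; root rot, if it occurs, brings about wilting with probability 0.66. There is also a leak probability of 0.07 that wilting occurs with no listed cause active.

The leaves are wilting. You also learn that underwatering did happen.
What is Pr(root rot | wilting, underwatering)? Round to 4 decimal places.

Under noisy-OR, P(wilting | causes) = 1 − (1−0.07)·∏(1−qᵢ) over the active causes.
For the numerator, keep only root rot=true terms: 0.946246·0.65 = 0.615060
Normalizer over all consistent configurations: 0.8419·0.35 + 0.946246·0.65 = 0.909725
Posterior = 0.615060 / 0.909725 ≈ 0.6761

Pr(root rot | wilting, underwatering) ≈ 0.6761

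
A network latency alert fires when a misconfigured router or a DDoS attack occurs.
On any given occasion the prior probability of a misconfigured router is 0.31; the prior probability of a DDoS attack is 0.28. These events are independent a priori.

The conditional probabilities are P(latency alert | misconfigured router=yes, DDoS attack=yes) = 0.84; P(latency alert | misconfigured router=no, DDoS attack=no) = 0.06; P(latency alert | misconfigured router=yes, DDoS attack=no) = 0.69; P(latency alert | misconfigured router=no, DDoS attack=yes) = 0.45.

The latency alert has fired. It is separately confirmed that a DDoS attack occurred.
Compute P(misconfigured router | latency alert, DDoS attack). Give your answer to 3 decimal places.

P(misconfigured router | latency alert, DDoS attack) ≈ 0.456

Weight on misconfigured router=true, given the evidence: 0.84*0.31 = 0.260400
The normalizing constant is 0.45*0.69 + 0.84*0.31 = 0.570900
Posterior = 0.260400 / 0.570900 ≈ 0.456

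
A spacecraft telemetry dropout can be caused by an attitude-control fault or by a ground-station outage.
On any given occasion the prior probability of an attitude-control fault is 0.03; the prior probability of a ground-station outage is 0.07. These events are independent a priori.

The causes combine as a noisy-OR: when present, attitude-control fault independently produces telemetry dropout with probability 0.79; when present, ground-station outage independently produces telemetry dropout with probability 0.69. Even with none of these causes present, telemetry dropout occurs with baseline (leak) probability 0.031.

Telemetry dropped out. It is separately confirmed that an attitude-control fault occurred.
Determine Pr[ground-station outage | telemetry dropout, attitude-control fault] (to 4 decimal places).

Pr[ground-station outage | telemetry dropout, attitude-control fault] ≈ 0.0813

Under noisy-OR, P(telemetry dropout | causes) = 1 − (1−0.031)·∏(1−qᵢ) over the active causes.
P(telemetry dropout | attitude-control fault) = 0.79651*0.93 + 0.936918*0.07 = 0.740754 + 0.065584 = 0.806338
Restricting to configurations with ground-station outage present: 0.936918*0.07 = 0.065584.
P(ground-station outage | telemetry dropout, attitude-control fault) = 0.065584 / 0.806338 ≈ 0.0813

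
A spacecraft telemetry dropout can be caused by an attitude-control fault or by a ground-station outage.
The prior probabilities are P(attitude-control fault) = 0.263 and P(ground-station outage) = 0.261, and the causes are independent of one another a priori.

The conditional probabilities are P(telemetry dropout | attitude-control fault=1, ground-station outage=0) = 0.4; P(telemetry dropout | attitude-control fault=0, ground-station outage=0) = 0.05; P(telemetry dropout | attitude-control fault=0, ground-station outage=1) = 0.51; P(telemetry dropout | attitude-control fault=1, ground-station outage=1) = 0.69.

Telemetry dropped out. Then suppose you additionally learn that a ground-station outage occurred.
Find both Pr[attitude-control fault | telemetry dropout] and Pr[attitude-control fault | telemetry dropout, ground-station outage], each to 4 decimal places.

Weight on attitude-control fault=true, given the evidence: 0.077743 + 0.047364 = 0.125107
Denominator P(telemetry dropout): 0.05×0.737×0.739 + 0.51×0.737×0.261 + 0.4×0.263×0.739 + 0.69×0.263×0.261 = 0.250441
Posterior = 0.125107 / 0.250441 ≈ 0.4995

Now condition on the additional information:
Enumerate both values of attitude-control fault and weight by the priors:
  P(telemetry dropout | ground-station outage) = 0.51×0.737 + 0.69×0.263
        = 0.375870 + 0.181470 = 0.557340
Keeping only the attitude-control fault-present terms gives 0.181470, so
  P(attitude-control fault | telemetry dropout, ground-station outage) = 0.181470 / 0.557340 ≈ 0.3256
The drop from 0.4995 to 0.3256 is the explaining-away (discounting) effect.

Pr[attitude-control fault | telemetry dropout] ≈ 0.4995; Pr[attitude-control fault | telemetry dropout, ground-station outage] ≈ 0.3256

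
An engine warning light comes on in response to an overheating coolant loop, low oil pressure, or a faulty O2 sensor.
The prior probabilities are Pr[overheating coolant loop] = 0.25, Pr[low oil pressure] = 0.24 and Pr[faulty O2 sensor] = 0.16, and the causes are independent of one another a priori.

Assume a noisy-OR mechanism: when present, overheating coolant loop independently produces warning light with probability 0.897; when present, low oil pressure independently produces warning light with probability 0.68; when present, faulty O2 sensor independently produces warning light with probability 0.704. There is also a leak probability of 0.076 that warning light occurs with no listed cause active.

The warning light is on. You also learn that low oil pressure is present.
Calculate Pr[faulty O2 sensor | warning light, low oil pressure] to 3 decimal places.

Pr[faulty O2 sensor | warning light, low oil pressure] ≈ 0.187

Under noisy-OR, P(warning light | causes) = 1 − (1−0.076)·∏(1−qᵢ) over the active causes.
P(warning light | low oil pressure) = 0.70432×0.75×0.84 + 0.912479×0.75×0.16 + 0.969545×0.25×0.84 + 0.990985×0.25×0.16 = 0.443722 + 0.109497 + 0.203604 + 0.039639 = 0.796462
The faulty O2 sensor-present share is 0.109497 + 0.039639 = 0.149136.
So P(faulty O2 sensor | warning light, low oil pressure) = 0.149136/0.796462 ≈ 0.187.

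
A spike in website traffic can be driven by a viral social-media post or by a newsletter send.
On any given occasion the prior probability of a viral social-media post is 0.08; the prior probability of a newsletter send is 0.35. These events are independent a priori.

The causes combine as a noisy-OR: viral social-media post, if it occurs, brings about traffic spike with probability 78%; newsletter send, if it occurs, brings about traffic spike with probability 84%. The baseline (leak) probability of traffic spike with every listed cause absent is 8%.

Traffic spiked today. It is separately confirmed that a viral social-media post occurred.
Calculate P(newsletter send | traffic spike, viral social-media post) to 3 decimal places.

P(newsletter send | traffic spike, viral social-media post) ≈ 0.395

Under noisy-OR, P(traffic spike | causes) = 1 − (1−0.08)·∏(1−qᵢ) over the active causes.
P(traffic spike | viral social-media post) = 0.7976·0.65 + 0.967616·0.35 = 0.518440 + 0.338666 = 0.857106
The newsletter send-present share is 0.967616·0.35 = 0.338666.
P(newsletter send | traffic spike, viral social-media post) = 0.338666 / 0.857106 ≈ 0.395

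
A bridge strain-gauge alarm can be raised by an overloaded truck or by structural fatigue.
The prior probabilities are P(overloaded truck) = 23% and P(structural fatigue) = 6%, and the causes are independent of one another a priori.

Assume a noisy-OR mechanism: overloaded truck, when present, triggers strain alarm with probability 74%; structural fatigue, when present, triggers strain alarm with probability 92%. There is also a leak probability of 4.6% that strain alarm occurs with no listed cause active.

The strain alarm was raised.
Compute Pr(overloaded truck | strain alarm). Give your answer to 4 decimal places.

Pr(overloaded truck | strain alarm) ≈ 0.6986

Under noisy-OR, P(strain alarm | causes) = 1 − (1−0.046)·∏(1−qᵢ) over the active causes.
P(strain alarm) = 0.046·0.77·0.94 + 0.92368·0.77·0.06 + 0.75196·0.23·0.94 + 0.980157·0.23·0.06 = 0.033295 + 0.042674 + 0.162574 + 0.013526 = 0.252069
The overloaded truck-present share is 0.162574 + 0.013526 = 0.176100.
Hence the posterior is 0.176100/0.252069 ≈ 0.6986.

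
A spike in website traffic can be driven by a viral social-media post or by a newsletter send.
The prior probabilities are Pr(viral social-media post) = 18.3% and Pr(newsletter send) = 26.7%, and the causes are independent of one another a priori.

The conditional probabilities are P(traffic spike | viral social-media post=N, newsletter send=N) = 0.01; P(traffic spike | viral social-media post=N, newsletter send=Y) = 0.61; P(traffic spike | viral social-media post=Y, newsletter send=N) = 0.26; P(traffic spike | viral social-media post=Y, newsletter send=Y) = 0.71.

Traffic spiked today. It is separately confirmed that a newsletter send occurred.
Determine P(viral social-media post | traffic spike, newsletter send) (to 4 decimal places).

P(viral social-media post | traffic spike, newsletter send) ≈ 0.2068

P(traffic spike | newsletter send) = 0.61×0.817 + 0.71×0.183 = 0.498370 + 0.129930 = 0.628300
The viral social-media post-present share is 0.71×0.183 = 0.129930.
So P(viral social-media post | traffic spike, newsletter send) = 0.129930/0.628300 ≈ 0.2068.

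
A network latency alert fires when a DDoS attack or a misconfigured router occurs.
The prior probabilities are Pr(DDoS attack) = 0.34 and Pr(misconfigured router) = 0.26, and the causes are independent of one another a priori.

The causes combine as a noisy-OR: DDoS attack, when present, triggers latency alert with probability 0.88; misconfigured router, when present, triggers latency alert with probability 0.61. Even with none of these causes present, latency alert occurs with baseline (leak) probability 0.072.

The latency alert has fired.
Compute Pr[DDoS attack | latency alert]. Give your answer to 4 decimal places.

Under noisy-OR, P(latency alert | causes) = 1 − (1−0.072)·∏(1−qᵢ) over the active causes.
Weight on DDoS attack=true, given the evidence: 0.223582 + 0.084561 = 0.308143
Denominator P(latency alert): 0.072*0.66*0.74 + 0.63808*0.66*0.26 + 0.88864*0.34*0.74 + 0.95657*0.34*0.26 = 0.452803
P(DDoS attack | latency alert) = 0.308143/0.452803 ≈ 0.6805

Pr[DDoS attack | latency alert] ≈ 0.6805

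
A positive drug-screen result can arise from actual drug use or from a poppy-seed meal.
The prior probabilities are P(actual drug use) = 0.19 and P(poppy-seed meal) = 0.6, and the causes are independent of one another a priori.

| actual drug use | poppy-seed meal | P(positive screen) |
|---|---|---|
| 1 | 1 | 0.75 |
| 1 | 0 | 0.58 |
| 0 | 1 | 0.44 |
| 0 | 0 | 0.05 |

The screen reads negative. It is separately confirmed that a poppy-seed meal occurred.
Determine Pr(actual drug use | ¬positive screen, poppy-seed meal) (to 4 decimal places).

Pr(actual drug use | ¬positive screen, poppy-seed meal) ≈ 0.0948

Enumerate both values of actual drug use and weight by the priors:
  P(¬positive screen | poppy-seed meal) = 0.56×0.81 + 0.25×0.19
        = 0.453600 + 0.047500 = 0.501100
The terms with actual drug use present sum to 0.047500, so
  P(actual drug use | ¬positive screen, poppy-seed meal) = 0.047500 / 0.501100 ≈ 0.0948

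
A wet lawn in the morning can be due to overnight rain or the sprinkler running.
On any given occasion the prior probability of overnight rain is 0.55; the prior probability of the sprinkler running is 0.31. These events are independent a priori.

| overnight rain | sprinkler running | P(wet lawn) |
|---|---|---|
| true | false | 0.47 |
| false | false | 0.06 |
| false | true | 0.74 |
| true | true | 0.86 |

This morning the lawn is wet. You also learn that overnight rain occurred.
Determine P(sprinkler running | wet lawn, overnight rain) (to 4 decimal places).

P(wet lawn | overnight rain) = 0.47·0.69 + 0.86·0.31 = 0.324300 + 0.266600 = 0.590900
Of this, 0.266600 comes from 0.86·0.31 (the sprinkler running=true cases).
P(sprinkler running | wet lawn, overnight rain) = 0.266600 / 0.590900 ≈ 0.4512

P(sprinkler running | wet lawn, overnight rain) ≈ 0.4512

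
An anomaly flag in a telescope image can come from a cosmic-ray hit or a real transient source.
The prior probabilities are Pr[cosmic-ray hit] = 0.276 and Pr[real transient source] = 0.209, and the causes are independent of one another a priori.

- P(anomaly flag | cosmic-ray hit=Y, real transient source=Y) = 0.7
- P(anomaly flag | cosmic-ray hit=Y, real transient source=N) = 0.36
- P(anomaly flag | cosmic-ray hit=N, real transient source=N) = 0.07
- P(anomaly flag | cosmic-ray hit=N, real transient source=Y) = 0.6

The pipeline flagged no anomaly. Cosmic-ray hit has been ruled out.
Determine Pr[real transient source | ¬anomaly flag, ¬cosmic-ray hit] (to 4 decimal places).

Pr[real transient source | ¬anomaly flag, ¬cosmic-ray hit] ≈ 0.1020

Numerator (weight on configurations with real transient source): 0.4·0.209 = 0.083600
Normalizer over all consistent configurations: 0.93·0.791 + 0.4·0.209 = 0.819230
P(real transient source | ¬anomaly flag, ¬cosmic-ray hit) = 0.083600/0.819230 ≈ 0.1020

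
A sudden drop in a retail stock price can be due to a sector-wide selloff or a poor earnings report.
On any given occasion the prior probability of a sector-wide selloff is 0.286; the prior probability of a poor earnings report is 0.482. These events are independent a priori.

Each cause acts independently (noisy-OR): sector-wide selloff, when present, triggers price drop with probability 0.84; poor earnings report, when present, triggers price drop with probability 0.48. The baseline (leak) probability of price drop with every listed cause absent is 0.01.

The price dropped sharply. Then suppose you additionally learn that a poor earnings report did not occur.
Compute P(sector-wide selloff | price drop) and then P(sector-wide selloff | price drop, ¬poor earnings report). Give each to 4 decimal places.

P(sector-wide selloff | price drop) ≈ 0.5954; P(sector-wide selloff | price drop, ¬poor earnings report) ≈ 0.9712

Under noisy-OR, P(price drop | causes) = 1 − (1−0.01)·∏(1−qᵢ) over the active causes.
For the numerator, keep only sector-wide selloff=true terms: 0.124681 + 0.126497 = 0.251178
Normalizer over all consistent configurations: 0.01*0.714*0.518 + 0.4852*0.714*0.482 + 0.8416*0.286*0.518 + 0.917632*0.286*0.482 = 0.421858
P(sector-wide selloff | price drop) = 0.251178/0.421858 ≈ 0.5954

Now condition on the additional information:
P(price drop | ¬poor earnings report) = 0.01×0.714 + 0.8416×0.286 = 0.007140 + 0.240698 = 0.247838
Restricting to configurations with sector-wide selloff present: 0.8416×0.286 = 0.240698.
Hence the posterior is 0.240698/0.247838 ≈ 0.9712.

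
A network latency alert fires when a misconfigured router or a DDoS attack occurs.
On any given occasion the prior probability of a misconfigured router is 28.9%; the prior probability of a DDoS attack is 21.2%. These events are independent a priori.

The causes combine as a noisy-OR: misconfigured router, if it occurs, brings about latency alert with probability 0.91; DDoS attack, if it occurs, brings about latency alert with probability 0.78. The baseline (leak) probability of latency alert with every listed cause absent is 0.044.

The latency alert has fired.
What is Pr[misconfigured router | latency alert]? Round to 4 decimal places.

Pr[misconfigured router | latency alert] ≈ 0.6512

Under noisy-OR, P(latency alert | causes) = 1 − (1−0.044)·∏(1−qᵢ) over the active causes.
P(latency alert) = 0.044*0.711*0.788 + 0.78968*0.711*0.212 + 0.91396*0.289*0.788 + 0.981071*0.289*0.212 = 0.024652 + 0.119030 + 0.208138 + 0.060108 = 0.411928
The misconfigured router-present share is 0.208138 + 0.060108 = 0.268246.
P(misconfigured router | latency alert) = 0.268246 / 0.411928 ≈ 0.6512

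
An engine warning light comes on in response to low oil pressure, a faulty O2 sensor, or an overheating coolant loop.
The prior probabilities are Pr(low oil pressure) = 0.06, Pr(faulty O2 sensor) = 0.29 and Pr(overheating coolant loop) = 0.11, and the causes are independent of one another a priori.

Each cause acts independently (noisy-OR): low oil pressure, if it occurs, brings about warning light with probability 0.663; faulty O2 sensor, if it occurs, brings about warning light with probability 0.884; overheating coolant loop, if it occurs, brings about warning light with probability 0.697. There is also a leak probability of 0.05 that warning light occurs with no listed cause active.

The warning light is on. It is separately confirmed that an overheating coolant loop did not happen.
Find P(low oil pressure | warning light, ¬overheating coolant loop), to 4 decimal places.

P(low oil pressure | warning light, ¬overheating coolant loop) ≈ 0.1421

Under noisy-OR, P(warning light | causes) = 1 − (1−0.05)·∏(1−qᵢ) over the active causes.
Weight on low oil pressure=true, given the evidence: 0.028962 + 0.016754 = 0.045716
The normalizing constant is 0.05×0.94×0.71 + 0.8898×0.94×0.29 + 0.67985×0.06×0.71 + 0.962863×0.06×0.29 = 0.321645
P(low oil pressure | warning light, ¬overheating coolant loop) = 0.045716/0.321645 ≈ 0.1421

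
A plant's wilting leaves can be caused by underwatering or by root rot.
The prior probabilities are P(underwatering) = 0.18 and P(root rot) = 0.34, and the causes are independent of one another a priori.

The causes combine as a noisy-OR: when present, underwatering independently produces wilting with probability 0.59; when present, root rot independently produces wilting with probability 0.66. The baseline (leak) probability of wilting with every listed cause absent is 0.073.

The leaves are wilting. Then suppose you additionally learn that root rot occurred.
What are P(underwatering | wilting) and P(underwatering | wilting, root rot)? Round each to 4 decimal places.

P(underwatering | wilting) ≈ 0.3552; P(underwatering | wilting, root rot) ≈ 0.2182

Under noisy-OR, P(wilting | causes) = 1 − (1−0.073)·∏(1−qᵢ) over the active causes.
For the numerator, keep only underwatering=true terms: 0.073648 + 0.053291 = 0.126939
Normalizer over all consistent configurations: 0.073·0.82·0.66 + 0.68482·0.82·0.34 + 0.61993·0.18·0.66 + 0.870776·0.18·0.34 = 0.357375
Posterior = 0.126939 / 0.357375 ≈ 0.3552

Now condition on the additional information:
P(wilting | root rot) = 0.68482×0.82 + 0.870776×0.18 = 0.561552 + 0.156740 = 0.718292
Restricting to configurations with underwatering present: 0.870776×0.18 = 0.156740.
So P(underwatering | wilting, root rot) = 0.156740/0.718292 ≈ 0.2182.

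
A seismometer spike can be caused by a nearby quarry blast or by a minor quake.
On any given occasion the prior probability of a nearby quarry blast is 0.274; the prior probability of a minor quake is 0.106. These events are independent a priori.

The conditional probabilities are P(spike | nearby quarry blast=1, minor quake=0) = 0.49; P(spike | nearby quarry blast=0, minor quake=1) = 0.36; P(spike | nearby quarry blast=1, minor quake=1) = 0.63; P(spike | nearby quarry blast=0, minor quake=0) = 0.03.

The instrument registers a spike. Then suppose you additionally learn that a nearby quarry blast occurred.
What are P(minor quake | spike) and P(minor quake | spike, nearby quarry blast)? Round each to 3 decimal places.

P(minor quake | spike) ≈ 0.248; P(minor quake | spike, nearby quarry blast) ≈ 0.132

By total probability over the 4 (nearby quarry blast, minor quake) configurations:
  P(spike) = 0.03×0.726×0.894 + 0.36×0.726×0.106 + 0.49×0.274×0.894 + 0.63×0.274×0.106
        = 0.019471 + 0.027704 + 0.120028 + 0.018298 = 0.185501
The terms with minor quake present sum to 0.046002, so
  P(minor quake | spike) = 0.046002 / 0.185501 ≈ 0.248

Now condition on the additional information:
Sum P(spike|·) weighted by the priors over both values of minor quake:
  P(spike | nearby quarry blast) = 0.49×0.894 + 0.63×0.106
        = 0.438060 + 0.066780 = 0.504840
Configurations with minor quake contribute 0.066780, so
  P(minor quake | spike, nearby quarry blast) = 0.066780 / 0.504840 ≈ 0.132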